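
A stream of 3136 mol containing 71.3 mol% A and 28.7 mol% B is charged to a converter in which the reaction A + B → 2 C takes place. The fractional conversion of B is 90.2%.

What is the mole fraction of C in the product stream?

B reacted = 0.902 × 900 = 811.8 mol; ν_B = −1, so ξ = 811.8/1 = 811.8 mol.
Outlet amounts (n = n₀ + ν ξ):
  A: 2236 − 1(811.8) = 1424
  B: 900 − 1(811.8) = 88.2
  C: 0 + 2(811.8) = 1624
Total out = 3136 mol; y_C = 1624 / 3136 = 0.5177.

0.518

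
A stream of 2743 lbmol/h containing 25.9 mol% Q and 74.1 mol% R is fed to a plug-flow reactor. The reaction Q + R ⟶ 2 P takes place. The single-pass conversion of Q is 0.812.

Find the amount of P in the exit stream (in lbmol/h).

Q reacted = 0.812 × 710.4 = 576.9 lbmol/h; ν_Q = −1, so ξ = 576.9/1 = 576.9 lbmol/h.
Outlet amounts (n = n₀ + ν ξ):
  Q: 710.4 − 1(576.9) = 133.6
  R: 2033 − 1(576.9) = 1456
  P: 0 + 2(576.9) = 1154

1150 lbmol/h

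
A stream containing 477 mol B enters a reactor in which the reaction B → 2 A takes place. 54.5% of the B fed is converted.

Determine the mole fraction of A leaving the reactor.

B reacted = 0.545 × 477 = 260 mol; ν_B = −1, so ξ = 260/1 = 260 mol.
Outlet amounts (n = n₀ + ν ξ):
  B: 477 − 1(260) = 217
  A: 0 + 2(260) = 519.9
Total out = 737 mol; y_A = 519.9 / 737 = 0.7055.

0.706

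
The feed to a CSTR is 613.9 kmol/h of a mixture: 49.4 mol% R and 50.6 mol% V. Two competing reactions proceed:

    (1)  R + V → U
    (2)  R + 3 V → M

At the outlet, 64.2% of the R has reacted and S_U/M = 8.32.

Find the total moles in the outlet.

Conversion of R: R consumed = 0.642 × 303.3 = 194.7 kmol/h = 1ξ₁ + 1ξ₂.
Selectivity: 1ξ₁ / (1ξ₂) = 8.32 → ξ₁ = 8.32 ξ₂.
Substitute: (1·8.32 + 1) ξ₂ = 194.7 → ξ₂ = 20.89 kmol/h, ξ₁ = 173.8 kmol/h.
Outlet amounts (n = n₀ + Σ ν·ξ):
  R: 303.3 − 1(173.8) − 1(20.89) = 108.6
  V: 310.6 − 1(173.8) − 3(20.89) = 74.16
  U: 0 + 1(173.8) = 173.8
  M: 0 + 1(20.89) = 20.89
Total out = 108.6 + 74.16 + 173.8 + 20.89 = 377.4 kmol/h.

377 kmol/h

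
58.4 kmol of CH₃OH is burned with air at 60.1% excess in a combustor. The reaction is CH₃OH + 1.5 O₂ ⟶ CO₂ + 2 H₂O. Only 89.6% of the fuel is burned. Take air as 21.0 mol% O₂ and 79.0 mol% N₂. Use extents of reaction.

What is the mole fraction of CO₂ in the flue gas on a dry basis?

Stoichiometric O₂ = 1.5 × 58.4 = 87.6 kmol; O₂ fed = 87.6 × 1.601 = 140.2 kmol.
N₂ fed = 140.2 × 79/21 = 527.6 kmol.
Fuel reacted = 0.896 × 58.4 → ξ = 52.33 kmol.
Outlet (n = n₀ + ν ξ):
  CH₃OH: 58.4 − 1(52.33) = 6.074
  O₂: 140.2 − 1.5(52.33) = 61.76
  N₂: 527.6 (inert)
  CO₂: 0 + 1(52.33) = 52.33
  H₂O: 0 + 2(52.33) = 104.7
Dry total = 647.8 kmol; y_CO₂ (dry) = 52.33 / 647.8 = 0.08078.

0.0808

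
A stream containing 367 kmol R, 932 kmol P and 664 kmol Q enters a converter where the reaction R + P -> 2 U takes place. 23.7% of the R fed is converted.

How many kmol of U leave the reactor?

174 kmol

R reacted = 0.237 × 367 = 86.98 kmol; ν_R = −1, so ξ = 86.98/1 = 86.98 kmol.
Outlet amounts (n = n₀ + ν ξ):
  R: 367 − 1(86.98) = 280
  P: 932 − 1(86.98) = 845
  U: 0 + 2(86.98) = 174
  Q: 664 (inert)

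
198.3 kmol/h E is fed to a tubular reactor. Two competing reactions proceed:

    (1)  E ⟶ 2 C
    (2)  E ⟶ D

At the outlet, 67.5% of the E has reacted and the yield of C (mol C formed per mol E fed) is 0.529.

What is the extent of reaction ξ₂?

Yield of C: 2ξ₁ / 198.3 = 0.529 → ξ₁ = 52.45 kmol/h.
Conversion of E: 1ξ₁ + 1ξ₂ = 0.675 × 198.3 = 133.9 → ξ₂ = 81.4 kmol/h.
Outlet amounts (n = n₀ + Σ ν·ξ):
  E: 198.3 − 1(52.45) − 1(81.4) = 64.45
  C: 0 + 2(52.45) = 104.9
  D: 0 + 1(81.4) = 81.4

ξ₂ = 81.4 kmol/h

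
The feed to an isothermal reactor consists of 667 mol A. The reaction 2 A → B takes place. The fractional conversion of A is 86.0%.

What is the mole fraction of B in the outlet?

0.754

A reacted = 0.86 × 667 = 573.6 mol; ν_A = −2, so ξ = 573.6/2 = 286.8 mol.
Outlet amounts (n = n₀ + ν ξ):
  A: 667 − 2(286.8) = 93.38
  B: 0 + 1(286.8) = 286.8
Total out = 380.2 mol; y_B = 286.8 / 380.2 = 0.7544.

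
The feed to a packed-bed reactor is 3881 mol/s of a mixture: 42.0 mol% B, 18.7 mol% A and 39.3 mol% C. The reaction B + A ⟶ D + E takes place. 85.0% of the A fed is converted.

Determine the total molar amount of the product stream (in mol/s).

A reacted = 0.85 × 725.7 = 616.9 mol/s; ν_A = −1, so ξ = 616.9/1 = 616.9 mol/s.
Outlet amounts (n = n₀ + ν ξ):
  B: 1630 − 1(616.9) = 1013
  A: 725.7 − 1(616.9) = 108.9
  D: 0 + 1(616.9) = 616.9
  E: 0 + 1(616.9) = 616.9
  C: 1525 (inert)
Total out = 1013 + 108.9 + 616.9 + 616.9 + 1525 = 3881 mol/s.

3880 mol/s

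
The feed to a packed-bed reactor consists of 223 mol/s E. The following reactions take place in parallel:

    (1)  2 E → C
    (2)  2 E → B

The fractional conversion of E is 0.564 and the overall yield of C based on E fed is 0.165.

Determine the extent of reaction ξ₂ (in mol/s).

Yield of C: 1ξ₁ / 223 = 0.165 → ξ₁ = 36.8 mol/s.
Conversion of E: 2ξ₁ + 2ξ₂ = 0.564 × 223 = 125.8 → ξ₂ = 26.09 mol/s.
Outlet amounts (n = n₀ + Σ ν·ξ):
  E: 223 − 2(36.8) − 2(26.09) = 97.23
  C: 0 + 1(36.8) = 36.8
  B: 0 + 1(26.09) = 26.09

ξ₂ = 26.1 mol/s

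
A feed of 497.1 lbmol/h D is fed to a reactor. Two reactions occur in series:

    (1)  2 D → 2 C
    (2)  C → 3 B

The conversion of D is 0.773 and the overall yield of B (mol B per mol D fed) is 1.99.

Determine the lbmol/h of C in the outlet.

54.5 lbmol/h

Conversion of D: D consumed = 2ξ₁ = 0.773 × 497.1 → ξ₁ = 192.1 lbmol/h.
Yield of B: 3ξ₂ / 497.1 = 1.99 → ξ₂ = 329.7 lbmol/h.
Outlet amounts (n = n₀ + Σ ν·ξ):
  D: 497.1 − 2(192.1) = 112.8
  C: 0 + 2(192.1) − 1(329.7) = 54.52
  B: 0 + 3(329.7) = 989.2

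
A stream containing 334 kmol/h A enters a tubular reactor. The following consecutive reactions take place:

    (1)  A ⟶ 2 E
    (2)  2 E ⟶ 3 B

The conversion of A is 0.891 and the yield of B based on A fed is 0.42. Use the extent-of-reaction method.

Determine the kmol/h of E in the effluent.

502 kmol/h

Conversion of A: A consumed = 1ξ₁ = 0.891 × 334 → ξ₁ = 297.6 kmol/h.
Yield of B: 3ξ₂ / 334 = 0.42 → ξ₂ = 46.76 kmol/h.
Outlet amounts (n = n₀ + Σ ν·ξ):
  A: 334 − 1(297.6) = 36.41
  E: 0 + 2(297.6) − 2(46.76) = 501.7
  B: 0 + 3(46.76) = 140.3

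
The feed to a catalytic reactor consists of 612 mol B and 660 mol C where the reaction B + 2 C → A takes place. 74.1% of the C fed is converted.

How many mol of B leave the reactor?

C reacted = 0.741 × 660 = 489.1 mol; ν_C = −2, so ξ = 489.1/2 = 244.5 mol.
Outlet amounts (n = n₀ + ν ξ):
  B: 612 − 1(244.5) = 367.5
  C: 660 − 2(244.5) = 170.9
  A: 0 + 1(244.5) = 244.5

367 mol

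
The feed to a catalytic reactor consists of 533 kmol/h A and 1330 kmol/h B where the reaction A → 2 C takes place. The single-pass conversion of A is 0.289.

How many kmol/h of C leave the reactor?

A reacted = 0.289 × 533 = 154 kmol/h; ν_A = −1, so ξ = 154/1 = 154 kmol/h.
Outlet amounts (n = n₀ + ν ξ):
  A: 533 − 1(154) = 379
  C: 0 + 2(154) = 308.1
  B: 1330 (inert)

308 kmol/h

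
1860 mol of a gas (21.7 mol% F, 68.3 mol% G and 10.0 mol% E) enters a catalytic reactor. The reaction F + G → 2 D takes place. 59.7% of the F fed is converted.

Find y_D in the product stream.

F reacted = 0.597 × 403.6 = 241 mol; ν_F = −1, so ξ = 241/1 = 241 mol.
Outlet amounts (n = n₀ + ν ξ):
  F: 403.6 − 1(241) = 162.7
  G: 1270 − 1(241) = 1029
  D: 0 + 2(241) = 481.9
  E: 186 (inert)
Total out = 1860 mol; y_D = 481.9 / 1860 = 0.2591.

0.259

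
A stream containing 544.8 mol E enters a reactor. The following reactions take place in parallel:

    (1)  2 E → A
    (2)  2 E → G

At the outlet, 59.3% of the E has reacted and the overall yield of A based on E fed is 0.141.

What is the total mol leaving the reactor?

383 mol

Yield of A: 1ξ₁ / 544.8 = 0.141 → ξ₁ = 76.82 mol.
Conversion of E: 2ξ₁ + 2ξ₂ = 0.593 × 544.8 = 323.1 → ξ₂ = 84.72 mol.
Outlet amounts (n = n₀ + Σ ν·ξ):
  E: 544.8 − 2(76.82) − 2(84.72) = 221.7
  A: 0 + 1(76.82) = 76.82
  G: 0 + 1(84.72) = 84.72
Total out = 221.7 + 76.82 + 84.72 = 383.3 mol.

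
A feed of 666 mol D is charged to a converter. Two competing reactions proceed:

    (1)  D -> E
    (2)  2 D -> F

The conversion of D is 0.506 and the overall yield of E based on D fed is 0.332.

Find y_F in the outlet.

Yield of E: 1ξ₁ / 666 = 0.332 → ξ₁ = 221.1 mol.
Conversion of D: 1ξ₁ + 2ξ₂ = 0.506 × 666 = 337 → ξ₂ = 57.94 mol.
Outlet amounts (n = n₀ + Σ ν·ξ):
  D: 666 − 1(221.1) − 2(57.94) = 329
  E: 0 + 1(221.1) = 221.1
  F: 0 + 1(57.94) = 57.94
Total out = 608.1 mol; y_F = 57.94 / 608.1 = 0.09529.

0.0953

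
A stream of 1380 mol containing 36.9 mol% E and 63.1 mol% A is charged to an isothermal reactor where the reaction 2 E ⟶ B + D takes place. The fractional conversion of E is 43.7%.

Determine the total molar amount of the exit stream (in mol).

E reacted = 0.437 × 509.2 = 222.5 mol; ν_E = −2, so ξ = 222.5/2 = 111.3 mol.
Outlet amounts (n = n₀ + ν ξ):
  E: 509.2 − 2(111.3) = 286.7
  B: 0 + 1(111.3) = 111.3
  D: 0 + 1(111.3) = 111.3
  A: 870.8 (inert)
Total out = 286.7 + 111.3 + 111.3 + 870.8 = 1380 mol.

1380 mol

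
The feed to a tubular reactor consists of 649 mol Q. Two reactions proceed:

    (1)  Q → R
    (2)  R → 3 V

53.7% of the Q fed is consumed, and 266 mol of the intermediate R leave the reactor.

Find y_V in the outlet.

0.304

Conversion of Q: Q consumed = 1ξ₁ = 0.537 × 649 → ξ₁ = 348.5 mol.
R balance: n_R = 0 + 1ξ₁ − 1ξ₂ = 266 → ξ₂ = (1·348.5 − 266)/1 = 82.51 mol.
Outlet amounts (n = n₀ + Σ ν·ξ):
  Q: 649 − 1(348.5) = 300.5
  R: 0 + 1(348.5) − 1(82.51) = 266
  V: 0 + 3(82.51) = 247.5
Total out = 814 mol; y_V = 247.5 / 814 = 0.3041.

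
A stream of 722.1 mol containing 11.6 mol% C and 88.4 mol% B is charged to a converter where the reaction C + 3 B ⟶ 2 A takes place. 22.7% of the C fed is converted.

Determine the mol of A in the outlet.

38 mol

C reacted = 0.227 × 83.76 = 19.01 mol; ν_C = −1, so ξ = 19.01/1 = 19.01 mol.
Outlet amounts (n = n₀ + ν ξ):
  C: 83.76 − 1(19.01) = 64.75
  B: 638.3 − 3(19.01) = 581.3
  A: 0 + 2(19.01) = 38.03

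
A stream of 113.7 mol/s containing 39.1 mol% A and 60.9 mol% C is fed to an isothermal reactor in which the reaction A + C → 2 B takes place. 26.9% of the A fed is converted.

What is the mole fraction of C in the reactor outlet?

0.504

A reacted = 0.269 × 44.46 = 11.96 mol/s; ν_A = −1, so ξ = 11.96/1 = 11.96 mol/s.
Outlet amounts (n = n₀ + ν ξ):
  A: 44.46 − 1(11.96) = 32.5
  C: 69.24 − 1(11.96) = 57.28
  B: 0 + 2(11.96) = 23.92
Total out = 113.7 mol/s; y_C = 57.28 / 113.7 = 0.5038.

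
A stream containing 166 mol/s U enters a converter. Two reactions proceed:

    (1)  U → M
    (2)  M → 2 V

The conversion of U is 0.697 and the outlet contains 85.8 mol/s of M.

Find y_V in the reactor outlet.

Conversion of U: U consumed = 1ξ₁ = 0.697 × 166 → ξ₁ = 115.7 mol/s.
M balance: n_M = 0 + 1ξ₁ − 1ξ₂ = 85.8 → ξ₂ = (1·115.7 − 85.8)/1 = 29.9 mol/s.
Outlet amounts (n = n₀ + Σ ν·ξ):
  U: 166 − 1(115.7) = 50.3
  M: 0 + 1(115.7) − 1(29.9) = 85.8
  V: 0 + 2(29.9) = 59.8
Total out = 195.9 mol/s; y_V = 59.8 / 195.9 = 0.3053.

0.305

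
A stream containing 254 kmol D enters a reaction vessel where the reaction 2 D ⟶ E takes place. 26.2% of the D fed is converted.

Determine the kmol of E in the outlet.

33.3 kmol

D reacted = 0.262 × 254 = 66.55 kmol; ν_D = −2, so ξ = 66.55/2 = 33.27 kmol.
Outlet amounts (n = n₀ + ν ξ):
  D: 254 − 2(33.27) = 187.5
  E: 0 + 1(33.27) = 33.27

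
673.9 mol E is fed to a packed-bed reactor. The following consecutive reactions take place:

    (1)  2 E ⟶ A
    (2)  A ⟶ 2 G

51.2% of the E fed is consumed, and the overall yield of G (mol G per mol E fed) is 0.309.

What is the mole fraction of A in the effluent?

Conversion of E: E consumed = 2ξ₁ = 0.512 × 673.9 → ξ₁ = 172.5 mol.
Yield of G: 2ξ₂ / 673.9 = 0.309 → ξ₂ = 104.1 mol.
Outlet amounts (n = n₀ + Σ ν·ξ):
  E: 673.9 − 2(172.5) = 328.9
  A: 0 + 1(172.5) − 1(104.1) = 68.4
  G: 0 + 2(104.1) = 208.2
Total out = 605.5 mol; y_A = 68.4 / 605.5 = 0.113.

0.113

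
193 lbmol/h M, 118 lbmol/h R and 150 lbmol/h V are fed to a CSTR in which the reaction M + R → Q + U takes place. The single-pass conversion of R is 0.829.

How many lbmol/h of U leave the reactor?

R reacted = 0.829 × 118 = 97.82 lbmol/h; ν_R = −1, so ξ = 97.82/1 = 97.82 lbmol/h.
Outlet amounts (n = n₀ + ν ξ):
  M: 193 − 1(97.82) = 95.18
  R: 118 − 1(97.82) = 20.18
  Q: 0 + 1(97.82) = 97.82
  U: 0 + 1(97.82) = 97.82
  V: 150 (inert)

97.8 lbmol/h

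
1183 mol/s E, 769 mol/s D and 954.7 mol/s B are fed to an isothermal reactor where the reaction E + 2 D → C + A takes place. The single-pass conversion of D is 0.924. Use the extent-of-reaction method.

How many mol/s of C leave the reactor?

D reacted = 0.924 × 769 = 710.6 mol/s; ν_D = −2, so ξ = 710.6/2 = 355.3 mol/s.
Outlet amounts (n = n₀ + ν ξ):
  E: 1183 − 1(355.3) = 827.7
  D: 769 − 2(355.3) = 58.44
  C: 0 + 1(355.3) = 355.3
  A: 0 + 1(355.3) = 355.3
  B: 954.7 (inert)

355 mol/s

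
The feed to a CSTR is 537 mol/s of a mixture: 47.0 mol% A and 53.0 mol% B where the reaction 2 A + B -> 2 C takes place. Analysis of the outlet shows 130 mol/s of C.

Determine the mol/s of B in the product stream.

For C: n = n₀ + 2ξ → 130 = 0 + 2ξ, giving ξ = 65 mol/s.
Outlet amounts (n = n₀ + ν ξ):
  A: 252.4 − 2(65) = 122.4
  B: 284.6 − 1(65) = 219.6
  C: 0 + 2(65) = 130

220 mol/s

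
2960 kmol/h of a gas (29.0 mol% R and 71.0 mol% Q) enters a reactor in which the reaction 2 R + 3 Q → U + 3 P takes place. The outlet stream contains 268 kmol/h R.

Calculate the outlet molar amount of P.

886 kmol/h

For R: n = n₀ − 2ξ → 268 = 858.4 − 2ξ, giving ξ = 295.2 kmol/h.
Outlet amounts (n = n₀ + ν ξ):
  R: 858.4 − 2(295.2) = 268
  Q: 2102 − 3(295.2) = 1216
  U: 0 + 1(295.2) = 295.2
  P: 0 + 3(295.2) = 885.6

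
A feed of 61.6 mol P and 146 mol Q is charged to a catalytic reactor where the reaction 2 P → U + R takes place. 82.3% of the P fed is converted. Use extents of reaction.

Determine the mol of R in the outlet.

P reacted = 0.823 × 61.6 = 50.7 mol; ν_P = −2, so ξ = 50.7/2 = 25.35 mol.
Outlet amounts (n = n₀ + ν ξ):
  P: 61.6 − 2(25.35) = 10.9
  U: 0 + 1(25.35) = 25.35
  R: 0 + 1(25.35) = 25.35
  Q: 146 (inert)

25.3 mol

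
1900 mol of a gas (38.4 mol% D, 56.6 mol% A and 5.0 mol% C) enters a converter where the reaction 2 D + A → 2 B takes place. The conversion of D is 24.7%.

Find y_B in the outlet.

0.0996

D reacted = 0.247 × 729.6 = 180.2 mol; ν_D = −2, so ξ = 180.2/2 = 90.11 mol.
Outlet amounts (n = n₀ + ν ξ):
  D: 729.6 − 2(90.11) = 549.4
  A: 1075 − 1(90.11) = 985.3
  B: 0 + 2(90.11) = 180.2
  C: 95 (inert)
Total out = 1810 mol; y_B = 180.2 / 1810 = 0.09957.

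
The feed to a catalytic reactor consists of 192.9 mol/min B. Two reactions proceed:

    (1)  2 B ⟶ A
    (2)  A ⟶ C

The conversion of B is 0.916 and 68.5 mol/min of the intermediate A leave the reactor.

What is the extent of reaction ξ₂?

ξ₂ = 19.8 mol/min

Conversion of B: B consumed = 2ξ₁ = 0.916 × 192.9 → ξ₁ = 88.35 mol/min.
A balance: n_A = 0 + 1ξ₁ − 1ξ₂ = 68.5 → ξ₂ = (1·88.35 − 68.5)/1 = 19.85 mol/min.
Outlet amounts (n = n₀ + Σ ν·ξ):
  B: 192.9 − 2(88.35) = 16.2
  A: 0 + 1(88.35) − 1(19.85) = 68.5
  C: 0 + 1(19.85) = 19.85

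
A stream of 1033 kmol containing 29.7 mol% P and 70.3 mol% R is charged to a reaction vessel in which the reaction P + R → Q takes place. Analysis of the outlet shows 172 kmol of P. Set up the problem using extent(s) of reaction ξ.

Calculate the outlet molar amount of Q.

For P: n = n₀ − 1ξ → 172 = 306.8 − 1ξ, giving ξ = 134.8 kmol.
Outlet amounts (n = n₀ + ν ξ):
  P: 306.8 − 1(134.8) = 172
  R: 726.2 − 1(134.8) = 591.4
  Q: 0 + 1(134.8) = 134.8

135 kmol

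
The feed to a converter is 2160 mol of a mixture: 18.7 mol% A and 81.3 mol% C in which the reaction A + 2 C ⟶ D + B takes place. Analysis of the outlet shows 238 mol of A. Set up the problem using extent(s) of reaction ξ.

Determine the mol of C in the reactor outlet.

For A: n = n₀ − 1ξ → 238 = 403.9 − 1ξ, giving ξ = 165.9 mol.
Outlet amounts (n = n₀ + ν ξ):
  A: 403.9 − 1(165.9) = 238
  C: 1756 − 2(165.9) = 1424
  D: 0 + 1(165.9) = 165.9
  B: 0 + 1(165.9) = 165.9

1420 mol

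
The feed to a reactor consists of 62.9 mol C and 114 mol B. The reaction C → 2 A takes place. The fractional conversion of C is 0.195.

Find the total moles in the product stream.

C reacted = 0.195 × 62.9 = 12.27 mol; ν_C = −1, so ξ = 12.27/1 = 12.27 mol.
Outlet amounts (n = n₀ + ν ξ):
  C: 62.9 − 1(12.27) = 50.63
  A: 0 + 2(12.27) = 24.53
  B: 114 (inert)
Total out = 50.63 + 24.53 + 114 = 189.2 mol.

189 mol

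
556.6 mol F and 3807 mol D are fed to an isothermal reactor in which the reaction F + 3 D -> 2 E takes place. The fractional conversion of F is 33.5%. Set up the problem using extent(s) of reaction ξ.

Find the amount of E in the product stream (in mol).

F reacted = 0.335 × 556.6 = 186.5 mol; ν_F = −1, so ξ = 186.5/1 = 186.5 mol.
Outlet amounts (n = n₀ + ν ξ):
  F: 556.6 − 1(186.5) = 370.1
  D: 3807 − 3(186.5) = 3248
  E: 0 + 2(186.5) = 372.9

373 mol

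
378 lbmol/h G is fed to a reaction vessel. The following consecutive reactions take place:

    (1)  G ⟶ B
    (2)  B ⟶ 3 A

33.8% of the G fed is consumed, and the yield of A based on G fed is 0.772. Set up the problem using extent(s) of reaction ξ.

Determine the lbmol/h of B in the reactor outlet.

Conversion of G: G consumed = 1ξ₁ = 0.338 × 378 → ξ₁ = 127.8 lbmol/h.
Yield of A: 3ξ₂ / 378 = 0.772 → ξ₂ = 97.27 lbmol/h.
Outlet amounts (n = n₀ + Σ ν·ξ):
  G: 378 − 1(127.8) = 250.2
  B: 0 + 1(127.8) − 1(97.27) = 30.49
  A: 0 + 3(97.27) = 291.8

30.5 lbmol/h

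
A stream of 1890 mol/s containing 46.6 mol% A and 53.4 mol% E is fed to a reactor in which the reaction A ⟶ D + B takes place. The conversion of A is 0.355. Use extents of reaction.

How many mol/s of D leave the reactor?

313 mol/s

A reacted = 0.355 × 880.7 = 312.7 mol/s; ν_A = −1, so ξ = 312.7/1 = 312.7 mol/s.
Outlet amounts (n = n₀ + ν ξ):
  A: 880.7 − 1(312.7) = 568.1
  D: 0 + 1(312.7) = 312.7
  B: 0 + 1(312.7) = 312.7
  E: 1009 (inert)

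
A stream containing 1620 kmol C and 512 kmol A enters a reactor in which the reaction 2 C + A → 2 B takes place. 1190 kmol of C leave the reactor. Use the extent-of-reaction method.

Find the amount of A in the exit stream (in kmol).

297 kmol

For C: n = n₀ − 2ξ → 1190 = 1620 − 2ξ, giving ξ = 215 kmol.
Outlet amounts (n = n₀ + ν ξ):
  C: 1620 − 2(215) = 1190
  A: 512 − 1(215) = 297
  B: 0 + 2(215) = 430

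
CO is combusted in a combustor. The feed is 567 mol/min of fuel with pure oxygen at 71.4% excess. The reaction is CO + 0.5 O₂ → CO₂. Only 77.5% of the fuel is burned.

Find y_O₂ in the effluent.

Stoichiometric O₂ = 0.5 × 567 = 283.5 mol/min; O₂ fed = 283.5 × 1.714 = 485.9 mol/min.
Fuel reacted = 0.775 × 567 → ξ = 439.4 mol/min.
Outlet (n = n₀ + ν ξ):
  CO: 567 − 1(439.4) = 127.6
  O₂: 485.9 − 0.5(439.4) = 266.2
  CO₂: 0 + 1(439.4) = 439.4
Total out = 833.2 mol/min; y_O₂ = 266.2 / 833.2 = 0.3195.

0.319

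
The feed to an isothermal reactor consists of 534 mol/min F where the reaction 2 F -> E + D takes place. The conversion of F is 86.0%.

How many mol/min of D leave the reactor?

F reacted = 0.86 × 534 = 459.2 mol/min; ν_F = −2, so ξ = 459.2/2 = 229.6 mol/min.
Outlet amounts (n = n₀ + ν ξ):
  F: 534 − 2(229.6) = 74.76
  E: 0 + 1(229.6) = 229.6
  D: 0 + 1(229.6) = 229.6

230 mol/min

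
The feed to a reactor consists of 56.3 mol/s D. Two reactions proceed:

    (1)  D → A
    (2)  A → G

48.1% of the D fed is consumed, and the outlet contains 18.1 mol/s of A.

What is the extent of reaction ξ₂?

ξ₂ = 8.98 mol/s

Conversion of D: D consumed = 1ξ₁ = 0.481 × 56.3 → ξ₁ = 27.08 mol/s.
A balance: n_A = 0 + 1ξ₁ − 1ξ₂ = 18.1 → ξ₂ = (1·27.08 − 18.1)/1 = 8.98 mol/s.
Outlet amounts (n = n₀ + Σ ν·ξ):
  D: 56.3 − 1(27.08) = 29.22
  A: 0 + 1(27.08) − 1(8.98) = 18.1
  G: 0 + 1(8.98) = 8.98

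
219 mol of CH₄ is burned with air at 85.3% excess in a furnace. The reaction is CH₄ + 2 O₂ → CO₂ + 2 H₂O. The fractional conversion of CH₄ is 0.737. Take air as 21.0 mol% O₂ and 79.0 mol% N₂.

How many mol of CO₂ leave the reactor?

Stoichiometric O₂ = 2 × 219 = 438 mol; O₂ fed = 438 × 1.853 = 811.6 mol.
N₂ fed = 811.6 × 79/21 = 3053 mol.
Fuel reacted = 0.737 × 219 → ξ = 161.4 mol.
Outlet (n = n₀ + ν ξ):
  CH₄: 219 − 1(161.4) = 57.6
  O₂: 811.6 − 2(161.4) = 488.8
  N₂: 3053 (inert)
  CO₂: 0 + 1(161.4) = 161.4
  H₂O: 0 + 2(161.4) = 322.8

161 mol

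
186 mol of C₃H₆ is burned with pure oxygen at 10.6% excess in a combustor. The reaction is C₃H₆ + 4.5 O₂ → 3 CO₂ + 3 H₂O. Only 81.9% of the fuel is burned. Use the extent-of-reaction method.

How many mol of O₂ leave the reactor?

240 mol

Stoichiometric O₂ = 4.5 × 186 = 837 mol; O₂ fed = 837 × 1.106 = 925.7 mol.
Fuel reacted = 0.819 × 186 → ξ = 152.3 mol.
Outlet (n = n₀ + ν ξ):
  C₃H₆: 186 − 1(152.3) = 33.67
  O₂: 925.7 − 4.5(152.3) = 240.2
  CO₂: 0 + 3(152.3) = 457
  H₂O: 0 + 3(152.3) = 457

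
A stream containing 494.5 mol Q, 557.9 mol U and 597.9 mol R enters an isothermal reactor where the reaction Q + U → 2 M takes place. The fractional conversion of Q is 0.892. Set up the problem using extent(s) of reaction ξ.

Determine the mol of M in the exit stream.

Q reacted = 0.892 × 494.5 = 441.1 mol; ν_Q = −1, so ξ = 441.1/1 = 441.1 mol.
Outlet amounts (n = n₀ + ν ξ):
  Q: 494.5 − 1(441.1) = 53.41
  U: 557.9 − 1(441.1) = 116.8
  M: 0 + 2(441.1) = 882.2
  R: 597.9 (inert)

882 mol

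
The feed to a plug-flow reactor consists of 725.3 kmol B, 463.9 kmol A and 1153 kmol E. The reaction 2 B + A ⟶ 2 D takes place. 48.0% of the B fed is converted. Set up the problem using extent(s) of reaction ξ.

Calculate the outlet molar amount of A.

B reacted = 0.48 × 725.3 = 348.1 kmol; ν_B = −2, so ξ = 348.1/2 = 174.1 kmol.
Outlet amounts (n = n₀ + ν ξ):
  B: 725.3 − 2(174.1) = 377.2
  A: 463.9 − 1(174.1) = 289.8
  D: 0 + 2(174.1) = 348.1
  E: 1153 (inert)

290 kmol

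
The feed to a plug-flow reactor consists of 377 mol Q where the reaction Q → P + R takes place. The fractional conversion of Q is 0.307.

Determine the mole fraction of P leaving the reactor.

Q reacted = 0.307 × 377 = 115.7 mol; ν_Q = −1, so ξ = 115.7/1 = 115.7 mol.
Outlet amounts (n = n₀ + ν ξ):
  Q: 377 − 1(115.7) = 261.3
  P: 0 + 1(115.7) = 115.7
  R: 0 + 1(115.7) = 115.7
Total out = 492.7 mol; y_P = 115.7 / 492.7 = 0.2349.

0.235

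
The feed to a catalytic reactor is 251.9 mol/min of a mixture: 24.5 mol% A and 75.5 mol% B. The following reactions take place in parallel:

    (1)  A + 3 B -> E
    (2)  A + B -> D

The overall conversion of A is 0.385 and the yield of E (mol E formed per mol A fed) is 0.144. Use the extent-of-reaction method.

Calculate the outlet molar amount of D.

Yield of E: 1ξ₁ / 61.72 = 0.144 → ξ₁ = 8.887 mol/min.
Conversion of A: 1ξ₁ + 1ξ₂ = 0.385 × 61.72 = 23.76 → ξ₂ = 14.87 mol/min.
Outlet amounts (n = n₀ + Σ ν·ξ):
  A: 61.72 − 1(8.887) − 1(14.87) = 37.96
  B: 190.2 − 3(8.887) − 1(14.87) = 148.6
  E: 0 + 1(8.887) = 8.887
  D: 0 + 1(14.87) = 14.87

14.9 mol/min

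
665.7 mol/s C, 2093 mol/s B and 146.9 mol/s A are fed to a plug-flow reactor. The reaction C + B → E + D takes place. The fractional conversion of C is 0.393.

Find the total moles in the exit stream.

2910 mol/s

C reacted = 0.393 × 665.7 = 261.6 mol/s; ν_C = −1, so ξ = 261.6/1 = 261.6 mol/s.
Outlet amounts (n = n₀ + ν ξ):
  C: 665.7 − 1(261.6) = 404.1
  B: 2093 − 1(261.6) = 1831
  E: 0 + 1(261.6) = 261.6
  D: 0 + 1(261.6) = 261.6
  A: 146.9 (inert)
Total out = 404.1 + 1831 + 261.6 + 261.6 + 146.9 = 2906 mol/s.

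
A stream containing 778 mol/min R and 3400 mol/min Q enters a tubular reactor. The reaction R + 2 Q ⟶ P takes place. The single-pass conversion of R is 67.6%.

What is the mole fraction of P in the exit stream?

0.168

R reacted = 0.676 × 778 = 525.9 mol/min; ν_R = −1, so ξ = 525.9/1 = 525.9 mol/min.
Outlet amounts (n = n₀ + ν ξ):
  R: 778 − 1(525.9) = 252.1
  Q: 3400 − 2(525.9) = 2348
  P: 0 + 1(525.9) = 525.9
Total out = 3126 mol/min; y_P = 525.9 / 3126 = 0.1682.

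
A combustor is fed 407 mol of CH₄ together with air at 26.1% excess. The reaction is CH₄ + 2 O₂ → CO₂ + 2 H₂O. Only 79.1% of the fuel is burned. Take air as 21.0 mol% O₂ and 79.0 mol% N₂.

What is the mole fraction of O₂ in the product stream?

0.0723

Stoichiometric O₂ = 2 × 407 = 814 mol; O₂ fed = 814 × 1.261 = 1026 mol.
N₂ fed = 1026 × 79/21 = 3861 mol.
Fuel reacted = 0.791 × 407 → ξ = 321.9 mol.
Outlet (n = n₀ + ν ξ):
  CH₄: 407 − 1(321.9) = 85.06
  O₂: 1026 − 2(321.9) = 382.6
  N₂: 3861 (inert)
  CO₂: 0 + 1(321.9) = 321.9
  H₂O: 0 + 2(321.9) = 643.9
Total out = 5295 mol; y_O₂ = 382.6 / 5295 = 0.07225.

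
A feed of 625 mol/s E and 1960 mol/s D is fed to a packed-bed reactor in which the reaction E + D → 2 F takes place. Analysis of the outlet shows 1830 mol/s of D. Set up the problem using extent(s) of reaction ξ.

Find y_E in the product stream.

For D: n = n₀ − 1ξ → 1830 = 1960 − 1ξ, giving ξ = 130 mol/s.
Outlet amounts (n = n₀ + ν ξ):
  E: 625 − 1(130) = 495
  D: 1960 − 1(130) = 1830
  F: 0 + 2(130) = 260
Total out = 2585 mol/s; y_E = 495 / 2585 = 0.1915.

0.191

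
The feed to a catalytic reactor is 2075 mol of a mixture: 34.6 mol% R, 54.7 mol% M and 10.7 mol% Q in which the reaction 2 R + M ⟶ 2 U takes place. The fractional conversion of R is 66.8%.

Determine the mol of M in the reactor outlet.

R reacted = 0.668 × 718 = 479.6 mol; ν_R = −2, so ξ = 479.6/2 = 239.8 mol.
Outlet amounts (n = n₀ + ν ξ):
  R: 718 − 2(239.8) = 238.4
  M: 1135 − 1(239.8) = 895.2
  U: 0 + 2(239.8) = 479.6
  Q: 222 (inert)

895 mol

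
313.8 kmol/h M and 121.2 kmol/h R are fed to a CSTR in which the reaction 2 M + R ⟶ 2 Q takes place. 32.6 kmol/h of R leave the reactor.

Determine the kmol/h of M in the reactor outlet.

For R: n = n₀ − 1ξ → 32.6 = 121.2 − 1ξ, giving ξ = 88.6 kmol/h.
Outlet amounts (n = n₀ + ν ξ):
  M: 313.8 − 2(88.6) = 136.6
  R: 121.2 − 1(88.6) = 32.6
  Q: 0 + 2(88.6) = 177.2

137 kmol/h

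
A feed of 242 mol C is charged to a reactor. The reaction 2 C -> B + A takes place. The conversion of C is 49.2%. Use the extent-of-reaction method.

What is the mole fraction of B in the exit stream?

C reacted = 0.492 × 242 = 119.1 mol; ν_C = −2, so ξ = 119.1/2 = 59.53 mol.
Outlet amounts (n = n₀ + ν ξ):
  C: 242 − 2(59.53) = 122.9
  B: 0 + 1(59.53) = 59.53
  A: 0 + 1(59.53) = 59.53
Total out = 242 mol; y_B = 59.53 / 242 = 0.246.

0.246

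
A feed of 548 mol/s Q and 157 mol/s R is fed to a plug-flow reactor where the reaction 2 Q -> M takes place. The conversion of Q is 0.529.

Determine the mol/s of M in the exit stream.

145 mol/s

Q reacted = 0.529 × 548 = 289.9 mol/s; ν_Q = −2, so ξ = 289.9/2 = 144.9 mol/s.
Outlet amounts (n = n₀ + ν ξ):
  Q: 548 − 2(144.9) = 258.1
  M: 0 + 1(144.9) = 144.9
  R: 157 (inert)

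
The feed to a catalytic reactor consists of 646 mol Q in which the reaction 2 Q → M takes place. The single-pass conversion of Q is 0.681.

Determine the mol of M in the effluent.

Q reacted = 0.681 × 646 = 439.9 mol; ν_Q = −2, so ξ = 439.9/2 = 220 mol.
Outlet amounts (n = n₀ + ν ξ):
  Q: 646 − 2(220) = 206.1
  M: 0 + 1(220) = 220

220 mol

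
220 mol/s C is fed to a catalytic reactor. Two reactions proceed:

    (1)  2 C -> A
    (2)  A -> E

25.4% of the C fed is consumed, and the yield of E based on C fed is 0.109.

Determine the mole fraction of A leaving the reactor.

0.0206

Conversion of C: C consumed = 2ξ₁ = 0.254 × 220 → ξ₁ = 27.94 mol/s.
Yield of E: 1ξ₂ / 220 = 0.109 → ξ₂ = 23.98 mol/s.
Outlet amounts (n = n₀ + Σ ν·ξ):
  C: 220 − 2(27.94) = 164.1
  A: 0 + 1(27.94) − 1(23.98) = 3.96
  E: 0 + 1(23.98) = 23.98
Total out = 192.1 mol/s; y_A = 3.96 / 192.1 = 0.02062.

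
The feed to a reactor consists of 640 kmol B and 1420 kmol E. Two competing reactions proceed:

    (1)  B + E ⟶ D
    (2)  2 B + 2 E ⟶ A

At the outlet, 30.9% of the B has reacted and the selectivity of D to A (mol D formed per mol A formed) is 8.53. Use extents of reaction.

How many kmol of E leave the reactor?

Conversion of B: B consumed = 0.309 × 640 = 197.8 kmol = 1ξ₁ + 2ξ₂.
Selectivity: 1ξ₁ / (1ξ₂) = 8.53 → ξ₁ = 8.53 ξ₂.
Substitute: (1·8.53 + 2) ξ₂ = 197.8 → ξ₂ = 18.78 kmol, ξ₁ = 160.2 kmol.
Outlet amounts (n = n₀ + Σ ν·ξ):
  B: 640 − 1(160.2) − 2(18.78) = 442.2
  E: 1420 − 1(160.2) − 2(18.78) = 1222
  D: 0 + 1(160.2) = 160.2
  A: 0 + 1(18.78) = 18.78

1220 kmol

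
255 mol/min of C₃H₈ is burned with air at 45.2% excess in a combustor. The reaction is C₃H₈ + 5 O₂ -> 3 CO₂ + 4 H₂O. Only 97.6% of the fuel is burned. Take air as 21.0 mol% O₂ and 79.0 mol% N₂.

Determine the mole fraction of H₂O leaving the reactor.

Stoichiometric O₂ = 5 × 255 = 1275 mol/min; O₂ fed = 1275 × 1.452 = 1851 mol/min.
N₂ fed = 1851 × 79/21 = 6964 mol/min.
Fuel reacted = 0.976 × 255 → ξ = 248.9 mol/min.
Outlet (n = n₀ + ν ξ):
  C₃H₈: 255 − 1(248.9) = 6.12
  O₂: 1851 − 5(248.9) = 606.9
  N₂: 6964 (inert)
  CO₂: 0 + 3(248.9) = 746.6
  H₂O: 0 + 4(248.9) = 995.5
Total out = 9320 mol/min; y_H₂O = 995.5 / 9320 = 0.1068.

0.107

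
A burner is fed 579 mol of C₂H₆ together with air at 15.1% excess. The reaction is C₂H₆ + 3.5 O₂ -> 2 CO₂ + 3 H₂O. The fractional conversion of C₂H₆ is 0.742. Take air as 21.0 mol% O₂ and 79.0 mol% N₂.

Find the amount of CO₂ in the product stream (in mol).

859 mol

Stoichiometric O₂ = 3.5 × 579 = 2026 mol; O₂ fed = 2026 × 1.151 = 2333 mol.
N₂ fed = 2333 × 79/21 = 8775 mol.
Fuel reacted = 0.742 × 579 → ξ = 429.6 mol.
Outlet (n = n₀ + ν ξ):
  C₂H₆: 579 − 1(429.6) = 149.4
  O₂: 2333 − 3.5(429.6) = 828.8
  N₂: 8775 (inert)
  CO₂: 0 + 2(429.6) = 859.2
  H₂O: 0 + 3(429.6) = 1289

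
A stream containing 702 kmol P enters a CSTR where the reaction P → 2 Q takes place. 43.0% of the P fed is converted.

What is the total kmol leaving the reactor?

P reacted = 0.43 × 702 = 301.9 kmol; ν_P = −1, so ξ = 301.9/1 = 301.9 kmol.
Outlet amounts (n = n₀ + ν ξ):
  P: 702 − 1(301.9) = 400.1
  Q: 0 + 2(301.9) = 603.7
Total out = 400.1 + 603.7 = 1004 kmol.

1000 kmol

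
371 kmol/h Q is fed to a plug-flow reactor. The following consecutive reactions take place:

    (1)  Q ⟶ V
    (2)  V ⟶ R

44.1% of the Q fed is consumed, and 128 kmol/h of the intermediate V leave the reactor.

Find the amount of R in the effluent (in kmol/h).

Conversion of Q: Q consumed = 1ξ₁ = 0.441 × 371 → ξ₁ = 163.6 kmol/h.
V balance: n_V = 0 + 1ξ₁ − 1ξ₂ = 128 → ξ₂ = (1·163.6 − 128)/1 = 35.61 kmol/h.
Outlet amounts (n = n₀ + Σ ν·ξ):
  Q: 371 − 1(163.6) = 207.4
  V: 0 + 1(163.6) − 1(35.61) = 128
  R: 0 + 1(35.61) = 35.61

35.6 kmol/h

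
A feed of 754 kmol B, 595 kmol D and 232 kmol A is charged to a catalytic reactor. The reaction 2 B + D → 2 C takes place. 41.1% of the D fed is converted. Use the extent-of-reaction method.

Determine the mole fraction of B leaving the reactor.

D reacted = 0.411 × 595 = 244.5 kmol; ν_D = −1, so ξ = 244.5/1 = 244.5 kmol.
Outlet amounts (n = n₀ + ν ξ):
  B: 754 − 2(244.5) = 264.9
  D: 595 − 1(244.5) = 350.5
  C: 0 + 2(244.5) = 489.1
  A: 232 (inert)
Total out = 1336 kmol; y_B = 264.9 / 1336 = 0.1982.

0.198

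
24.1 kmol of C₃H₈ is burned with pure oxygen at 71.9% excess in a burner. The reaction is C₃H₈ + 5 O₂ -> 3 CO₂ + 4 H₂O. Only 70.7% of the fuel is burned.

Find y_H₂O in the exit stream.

0.275

Stoichiometric O₂ = 5 × 24.1 = 120.5 kmol; O₂ fed = 120.5 × 1.719 = 207.1 kmol.
Fuel reacted = 0.707 × 24.1 → ξ = 17.04 kmol.
Outlet (n = n₀ + ν ξ):
  C₃H₈: 24.1 − 1(17.04) = 7.061
  O₂: 207.1 − 5(17.04) = 121.9
  CO₂: 0 + 3(17.04) = 51.12
  H₂O: 0 + 4(17.04) = 68.15
Total out = 248.3 kmol; y_H₂O = 68.15 / 248.3 = 0.2745.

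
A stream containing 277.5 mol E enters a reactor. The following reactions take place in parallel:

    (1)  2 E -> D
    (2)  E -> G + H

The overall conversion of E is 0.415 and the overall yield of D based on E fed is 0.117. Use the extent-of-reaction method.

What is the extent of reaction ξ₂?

Yield of D: 1ξ₁ / 277.5 = 0.117 → ξ₁ = 32.47 mol.
Conversion of E: 2ξ₁ + 1ξ₂ = 0.415 × 277.5 = 115.2 → ξ₂ = 50.23 mol.
Outlet amounts (n = n₀ + Σ ν·ξ):
  E: 277.5 − 2(32.47) − 1(50.23) = 162.3
  D: 0 + 1(32.47) = 32.47
  G: 0 + 1(50.23) = 50.23
  H: 0 + 1(50.23) = 50.23

ξ₂ = 50.2 mol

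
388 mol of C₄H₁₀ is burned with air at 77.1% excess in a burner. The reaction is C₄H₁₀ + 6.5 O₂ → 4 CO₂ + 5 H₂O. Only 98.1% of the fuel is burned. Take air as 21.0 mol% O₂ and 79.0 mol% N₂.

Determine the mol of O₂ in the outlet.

1990 mol

Stoichiometric O₂ = 6.5 × 388 = 2522 mol; O₂ fed = 2522 × 1.771 = 4466 mol.
N₂ fed = 4466 × 79/21 = 16800 mol.
Fuel reacted = 0.981 × 388 → ξ = 380.6 mol.
Outlet (n = n₀ + ν ξ):
  C₄H₁₀: 388 − 1(380.6) = 7.372
  O₂: 4466 − 6.5(380.6) = 1992
  N₂: 16800 (inert)
  CO₂: 0 + 4(380.6) = 1523
  H₂O: 0 + 5(380.6) = 1903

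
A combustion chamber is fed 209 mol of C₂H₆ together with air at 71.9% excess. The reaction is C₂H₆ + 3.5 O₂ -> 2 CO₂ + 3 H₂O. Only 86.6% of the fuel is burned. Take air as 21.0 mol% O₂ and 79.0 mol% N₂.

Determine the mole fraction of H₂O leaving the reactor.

Stoichiometric O₂ = 3.5 × 209 = 731.5 mol; O₂ fed = 731.5 × 1.719 = 1257 mol.
N₂ fed = 1257 × 79/21 = 4730 mol.
Fuel reacted = 0.866 × 209 → ξ = 181 mol.
Outlet (n = n₀ + ν ξ):
  C₂H₆: 209 − 1(181) = 28.01
  O₂: 1257 − 3.5(181) = 624
  N₂: 4730 (inert)
  CO₂: 0 + 2(181) = 362
  H₂O: 0 + 3(181) = 543
Total out = 6287 mol; y_H₂O = 543 / 6287 = 0.08636.

0.0864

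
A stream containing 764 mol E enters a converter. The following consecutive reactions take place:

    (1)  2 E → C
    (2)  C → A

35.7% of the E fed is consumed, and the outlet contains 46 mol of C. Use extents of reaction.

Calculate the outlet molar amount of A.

90.4 mol

Conversion of E: E consumed = 2ξ₁ = 0.357 × 764 → ξ₁ = 136.4 mol.
C balance: n_C = 0 + 1ξ₁ − 1ξ₂ = 46 → ξ₂ = (1·136.4 − 46)/1 = 90.37 mol.
Outlet amounts (n = n₀ + Σ ν·ξ):
  E: 764 − 2(136.4) = 491.3
  C: 0 + 1(136.4) − 1(90.37) = 46
  A: 0 + 1(90.37) = 90.37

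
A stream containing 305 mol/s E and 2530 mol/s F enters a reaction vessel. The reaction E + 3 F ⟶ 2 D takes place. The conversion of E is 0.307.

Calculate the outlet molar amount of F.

E reacted = 0.307 × 305 = 93.64 mol/s; ν_E = −1, so ξ = 93.64/1 = 93.64 mol/s.
Outlet amounts (n = n₀ + ν ξ):
  E: 305 − 1(93.64) = 211.4
  F: 2530 − 3(93.64) = 2249
  D: 0 + 2(93.64) = 187.3

2250 mol/s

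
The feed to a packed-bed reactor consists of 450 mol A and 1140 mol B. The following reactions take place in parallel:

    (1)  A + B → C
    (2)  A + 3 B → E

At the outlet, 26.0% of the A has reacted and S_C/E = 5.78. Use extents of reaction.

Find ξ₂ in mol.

ξ₂ = 17.3 mol

Conversion of A: A consumed = 0.26 × 450 = 117 mol = 1ξ₁ + 1ξ₂.
Selectivity: 1ξ₁ / (1ξ₂) = 5.78 → ξ₁ = 5.78 ξ₂.
Substitute: (1·5.78 + 1) ξ₂ = 117 → ξ₂ = 17.26 mol, ξ₁ = 99.74 mol.
Outlet amounts (n = n₀ + Σ ν·ξ):
  A: 450 − 1(99.74) − 1(17.26) = 333
  B: 1140 − 1(99.74) − 3(17.26) = 988.5
  C: 0 + 1(99.74) = 99.74
  E: 0 + 1(17.26) = 17.26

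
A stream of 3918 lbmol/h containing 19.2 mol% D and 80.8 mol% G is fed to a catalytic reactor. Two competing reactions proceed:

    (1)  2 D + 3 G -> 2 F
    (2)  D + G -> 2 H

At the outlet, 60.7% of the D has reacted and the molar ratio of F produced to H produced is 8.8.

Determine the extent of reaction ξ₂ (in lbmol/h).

Conversion of D: D consumed = 0.607 × 752.3 = 456.6 lbmol/h = 2ξ₁ + 1ξ₂.
Selectivity: 2ξ₁ / (2ξ₂) = 8.8 → ξ₁ = 8.8 ξ₂.
Substitute: (2·8.8 + 1) ξ₂ = 456.6 → ξ₂ = 24.55 lbmol/h, ξ₁ = 216 lbmol/h.
Outlet amounts (n = n₀ + Σ ν·ξ):
  D: 752.3 − 2(216) − 1(24.55) = 295.6
  G: 3166 − 3(216) − 1(24.55) = 2493
  F: 0 + 2(216) = 432.1
  H: 0 + 2(24.55) = 49.1

ξ₂ = 24.5 lbmol/h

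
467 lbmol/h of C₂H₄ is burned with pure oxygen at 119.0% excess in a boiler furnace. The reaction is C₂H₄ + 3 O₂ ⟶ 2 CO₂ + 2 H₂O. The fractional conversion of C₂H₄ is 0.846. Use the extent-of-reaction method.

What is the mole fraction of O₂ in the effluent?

0.533

Stoichiometric O₂ = 3 × 467 = 1401 lbmol/h; O₂ fed = 1401 × 2.190 = 3068 lbmol/h.
Fuel reacted = 0.846 × 467 → ξ = 395.1 lbmol/h.
Outlet (n = n₀ + ν ξ):
  C₂H₄: 467 − 1(395.1) = 71.92
  O₂: 3068 − 3(395.1) = 1883
  CO₂: 0 + 2(395.1) = 790.2
  H₂O: 0 + 2(395.1) = 790.2
Total out = 3535 lbmol/h; y_O₂ = 1883 / 3535 = 0.5326.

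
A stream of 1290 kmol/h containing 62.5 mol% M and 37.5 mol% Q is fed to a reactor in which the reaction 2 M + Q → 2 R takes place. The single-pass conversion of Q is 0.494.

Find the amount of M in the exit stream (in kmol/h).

328 kmol/h

Q reacted = 0.494 × 483.8 = 239 kmol/h; ν_Q = −1, so ξ = 239/1 = 239 kmol/h.
Outlet amounts (n = n₀ + ν ξ):
  M: 806.2 − 2(239) = 328.3
  Q: 483.8 − 1(239) = 244.8
  R: 0 + 2(239) = 477.9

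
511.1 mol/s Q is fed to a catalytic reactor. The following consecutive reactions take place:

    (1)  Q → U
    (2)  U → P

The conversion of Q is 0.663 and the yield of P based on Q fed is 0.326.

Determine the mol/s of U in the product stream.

Conversion of Q: Q consumed = 1ξ₁ = 0.663 × 511.1 → ξ₁ = 338.9 mol/s.
Yield of P: 1ξ₂ / 511.1 = 0.326 → ξ₂ = 166.6 mol/s.
Outlet amounts (n = n₀ + Σ ν·ξ):
  Q: 511.1 − 1(338.9) = 172.2
  U: 0 + 1(338.9) − 1(166.6) = 172.2
  P: 0 + 1(166.6) = 166.6

172 mol/s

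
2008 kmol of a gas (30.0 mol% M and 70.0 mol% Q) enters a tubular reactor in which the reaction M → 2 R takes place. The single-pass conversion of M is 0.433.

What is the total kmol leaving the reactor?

2270 kmol

M reacted = 0.433 × 602.4 = 260.8 kmol; ν_M = −1, so ξ = 260.8/1 = 260.8 kmol.
Outlet amounts (n = n₀ + ν ξ):
  M: 602.4 − 1(260.8) = 341.6
  R: 0 + 2(260.8) = 521.7
  Q: 1406 (inert)
Total out = 341.6 + 521.7 + 1406 = 2269 kmol.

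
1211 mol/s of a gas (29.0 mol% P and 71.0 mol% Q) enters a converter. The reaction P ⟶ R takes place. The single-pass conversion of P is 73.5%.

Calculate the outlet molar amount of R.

P reacted = 0.735 × 351.2 = 258.1 mol/s; ν_P = −1, so ξ = 258.1/1 = 258.1 mol/s.
Outlet amounts (n = n₀ + ν ξ):
  P: 351.2 − 1(258.1) = 93.07
  R: 0 + 1(258.1) = 258.1
  Q: 859.8 (inert)

258 mol/s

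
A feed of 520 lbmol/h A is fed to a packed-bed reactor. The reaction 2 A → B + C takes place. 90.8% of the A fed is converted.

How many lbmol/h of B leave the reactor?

A reacted = 0.908 × 520 = 472.2 lbmol/h; ν_A = −2, so ξ = 472.2/2 = 236.1 lbmol/h.
Outlet amounts (n = n₀ + ν ξ):
  A: 520 − 2(236.1) = 47.84
  B: 0 + 1(236.1) = 236.1
  C: 0 + 1(236.1) = 236.1

236 lbmol/h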